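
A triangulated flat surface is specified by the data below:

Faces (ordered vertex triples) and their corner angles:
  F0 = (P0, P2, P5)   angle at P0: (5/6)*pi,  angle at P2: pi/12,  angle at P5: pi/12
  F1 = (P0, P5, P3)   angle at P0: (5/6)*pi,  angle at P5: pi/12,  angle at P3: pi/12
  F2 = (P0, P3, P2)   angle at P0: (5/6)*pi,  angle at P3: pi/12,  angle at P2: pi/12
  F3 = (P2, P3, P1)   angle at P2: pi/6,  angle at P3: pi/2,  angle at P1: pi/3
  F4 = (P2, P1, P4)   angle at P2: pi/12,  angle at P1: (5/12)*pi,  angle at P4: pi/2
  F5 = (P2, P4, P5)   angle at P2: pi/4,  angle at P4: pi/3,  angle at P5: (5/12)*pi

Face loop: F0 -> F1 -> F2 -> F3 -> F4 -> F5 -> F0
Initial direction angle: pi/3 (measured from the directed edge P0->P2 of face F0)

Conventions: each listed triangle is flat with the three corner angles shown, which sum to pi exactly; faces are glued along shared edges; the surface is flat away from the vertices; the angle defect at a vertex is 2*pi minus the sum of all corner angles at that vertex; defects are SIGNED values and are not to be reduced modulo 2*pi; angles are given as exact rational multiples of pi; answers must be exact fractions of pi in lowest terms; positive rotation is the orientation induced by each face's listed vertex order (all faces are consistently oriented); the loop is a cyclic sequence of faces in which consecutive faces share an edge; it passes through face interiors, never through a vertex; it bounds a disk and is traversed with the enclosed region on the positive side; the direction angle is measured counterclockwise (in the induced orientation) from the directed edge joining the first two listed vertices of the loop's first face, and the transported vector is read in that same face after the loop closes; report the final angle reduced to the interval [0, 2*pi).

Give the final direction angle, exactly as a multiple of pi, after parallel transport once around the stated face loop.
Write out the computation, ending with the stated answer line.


enclosed vertex P0: corner angles sum to (5/2)*pi, defect = 2*pi - (5/2)*pi = -pi/2
enclosed vertex P2: corner angles sum to (2/3)*pi, defect = 2*pi - (2/3)*pi = (4/3)*pi
by Gauss-Bonnet the loop rotates the vector by the enclosed defect sum (positive orientation, mod 2*pi)
final angle = pi/3 + (5/6)*pi = (7/6)*pi (mod 2*pi)

Answer: final direction angle = (7/6)*pi


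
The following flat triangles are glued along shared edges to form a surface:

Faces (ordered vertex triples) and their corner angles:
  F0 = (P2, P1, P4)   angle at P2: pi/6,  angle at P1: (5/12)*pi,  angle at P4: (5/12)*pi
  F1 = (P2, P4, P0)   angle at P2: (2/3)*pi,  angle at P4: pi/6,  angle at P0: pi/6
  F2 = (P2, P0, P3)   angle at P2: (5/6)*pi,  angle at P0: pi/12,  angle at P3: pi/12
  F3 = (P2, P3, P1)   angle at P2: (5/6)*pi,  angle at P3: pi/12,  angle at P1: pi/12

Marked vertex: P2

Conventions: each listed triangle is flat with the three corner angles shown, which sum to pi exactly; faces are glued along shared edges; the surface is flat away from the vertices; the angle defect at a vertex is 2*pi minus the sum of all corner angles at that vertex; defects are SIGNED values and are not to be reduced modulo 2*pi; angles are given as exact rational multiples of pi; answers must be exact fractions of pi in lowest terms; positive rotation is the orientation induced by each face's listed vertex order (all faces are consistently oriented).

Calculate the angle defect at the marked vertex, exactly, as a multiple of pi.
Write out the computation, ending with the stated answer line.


Sum of corner angles at P2: (5/2)*pi
defect = 2*pi - (5/2)*pi

Answer: defect(P2) = -pi/2


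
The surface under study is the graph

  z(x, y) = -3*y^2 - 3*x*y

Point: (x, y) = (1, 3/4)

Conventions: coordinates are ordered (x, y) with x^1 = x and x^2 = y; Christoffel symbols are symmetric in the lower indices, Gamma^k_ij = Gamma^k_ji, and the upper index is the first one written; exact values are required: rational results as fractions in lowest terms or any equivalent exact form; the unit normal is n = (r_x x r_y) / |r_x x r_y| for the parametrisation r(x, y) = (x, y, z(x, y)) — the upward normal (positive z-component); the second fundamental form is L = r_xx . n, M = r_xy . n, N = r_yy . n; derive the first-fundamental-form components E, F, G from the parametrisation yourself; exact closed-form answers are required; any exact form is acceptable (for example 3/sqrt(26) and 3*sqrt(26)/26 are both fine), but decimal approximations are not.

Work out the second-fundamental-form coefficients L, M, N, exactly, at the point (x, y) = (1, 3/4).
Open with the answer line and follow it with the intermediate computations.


Answer: L = 0, M = -12*sqrt(997)/997, N = -24*sqrt(997)/997

z_x = -9/4, z_y = -15/2, z_xx = 0, z_xy = -3, z_yy = -6
E = 97/16, F = 135/8, G = 229/4; answer radicand W^2 = 997/16
unnormalised second-form numerators: l = 0, m = -3, n = -6; L = l/sqrt(997/16), and similarly M = m/sqrt(W^2), N = n/sqrt(W^2)


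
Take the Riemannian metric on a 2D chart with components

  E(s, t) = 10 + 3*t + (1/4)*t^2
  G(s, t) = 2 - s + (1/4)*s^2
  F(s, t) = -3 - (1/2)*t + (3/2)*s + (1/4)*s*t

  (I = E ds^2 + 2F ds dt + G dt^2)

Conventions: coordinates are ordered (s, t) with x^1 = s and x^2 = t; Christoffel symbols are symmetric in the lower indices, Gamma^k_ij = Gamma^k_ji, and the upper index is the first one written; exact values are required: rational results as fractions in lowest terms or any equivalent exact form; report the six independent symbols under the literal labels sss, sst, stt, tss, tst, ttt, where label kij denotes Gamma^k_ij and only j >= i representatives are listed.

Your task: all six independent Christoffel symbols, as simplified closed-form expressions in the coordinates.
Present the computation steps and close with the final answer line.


E = 10 + 3*t + (1/4)*t^2; F = -3 - (1/2)*t + (3/2)*s + (1/4)*s*t; G = 2 - s + (1/4)*s^2
Gamma^k_ij = (1/2) g^{kl} (d_i g_jl + d_j g_il - d_l g_ij), with g^inv = (1/(EG-F^2)) [[G, -F], [-F, E]]
first partials: E_s = 0, E_t = 3 + (1/2)*t, F_s = 3/2 + (1/4)*t, F_t = -1/2 + (1/4)*s, G_s = -1 + (1/2)*s, G_t = 0
D = EG - F^2 = 11 + 3*t - s + (1/4)*t^2 + (1/4)*s^2
expanded: Gamma^s_ss = (G E_s - 2F F_s + F E_t)/(2D), Gamma^s_st = (G E_t - F G_s)/(2D), Gamma^s_tt = (2G F_t - G G_s - F G_t)/(2D), Gamma^t_ss = (2E F_s - E E_t - F E_s)/(2D), Gamma^t_st = (E G_s - F E_t)/(2D), Gamma^t_tt = (E G_t - 2F F_t + F G_s)/(2D); substitute and cancel common factors

Answer: Gamma_sss = 0, Gamma_sst = (t + 6)/(s^2 - 4*s + t^2 + 12*t + 44), Gamma_stt = 0, Gamma_tss = 0, Gamma_tst = (s - 2)/(s^2 - 4*s + t^2 + 12*t + 44), Gamma_ttt = 0


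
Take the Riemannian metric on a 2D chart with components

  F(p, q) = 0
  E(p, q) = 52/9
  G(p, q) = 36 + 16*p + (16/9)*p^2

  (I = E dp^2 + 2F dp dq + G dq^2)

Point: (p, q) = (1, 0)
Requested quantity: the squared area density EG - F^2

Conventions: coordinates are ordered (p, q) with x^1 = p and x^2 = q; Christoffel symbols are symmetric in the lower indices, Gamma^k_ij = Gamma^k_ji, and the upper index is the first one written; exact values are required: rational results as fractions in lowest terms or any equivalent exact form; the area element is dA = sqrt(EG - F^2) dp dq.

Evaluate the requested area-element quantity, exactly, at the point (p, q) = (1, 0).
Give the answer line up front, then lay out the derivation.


Answer: EG - F^2 = 25168/81

E = 52/9, F = 0, G = 484/9; EG - F^2 = 25168/81


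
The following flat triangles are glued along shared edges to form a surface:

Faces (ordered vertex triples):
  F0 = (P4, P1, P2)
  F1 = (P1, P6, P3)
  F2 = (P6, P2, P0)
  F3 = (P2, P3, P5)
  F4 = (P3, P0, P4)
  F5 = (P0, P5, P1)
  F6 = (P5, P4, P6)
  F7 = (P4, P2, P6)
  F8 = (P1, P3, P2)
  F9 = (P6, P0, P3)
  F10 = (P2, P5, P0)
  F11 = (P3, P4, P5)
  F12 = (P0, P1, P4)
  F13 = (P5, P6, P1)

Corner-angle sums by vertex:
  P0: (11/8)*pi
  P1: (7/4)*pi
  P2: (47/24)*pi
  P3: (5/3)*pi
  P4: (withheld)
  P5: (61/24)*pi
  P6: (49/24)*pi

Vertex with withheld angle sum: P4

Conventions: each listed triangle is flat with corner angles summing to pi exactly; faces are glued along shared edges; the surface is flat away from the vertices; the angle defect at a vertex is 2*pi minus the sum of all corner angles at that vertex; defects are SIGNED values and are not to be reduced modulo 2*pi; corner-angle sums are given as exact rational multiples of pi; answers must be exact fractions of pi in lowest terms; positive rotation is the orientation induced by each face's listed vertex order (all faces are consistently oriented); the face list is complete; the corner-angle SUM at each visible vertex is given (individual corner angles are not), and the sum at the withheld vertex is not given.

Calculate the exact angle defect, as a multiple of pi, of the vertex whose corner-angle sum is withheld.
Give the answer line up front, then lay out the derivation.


Answer: defect(P4) = (-2/3)*pi

V = 7, E = 21, F = 14; chi = V - E + F = 0
Gauss-Bonnet: total defect = 2*pi*chi = 0; visible defects sum to (2/3)*pi


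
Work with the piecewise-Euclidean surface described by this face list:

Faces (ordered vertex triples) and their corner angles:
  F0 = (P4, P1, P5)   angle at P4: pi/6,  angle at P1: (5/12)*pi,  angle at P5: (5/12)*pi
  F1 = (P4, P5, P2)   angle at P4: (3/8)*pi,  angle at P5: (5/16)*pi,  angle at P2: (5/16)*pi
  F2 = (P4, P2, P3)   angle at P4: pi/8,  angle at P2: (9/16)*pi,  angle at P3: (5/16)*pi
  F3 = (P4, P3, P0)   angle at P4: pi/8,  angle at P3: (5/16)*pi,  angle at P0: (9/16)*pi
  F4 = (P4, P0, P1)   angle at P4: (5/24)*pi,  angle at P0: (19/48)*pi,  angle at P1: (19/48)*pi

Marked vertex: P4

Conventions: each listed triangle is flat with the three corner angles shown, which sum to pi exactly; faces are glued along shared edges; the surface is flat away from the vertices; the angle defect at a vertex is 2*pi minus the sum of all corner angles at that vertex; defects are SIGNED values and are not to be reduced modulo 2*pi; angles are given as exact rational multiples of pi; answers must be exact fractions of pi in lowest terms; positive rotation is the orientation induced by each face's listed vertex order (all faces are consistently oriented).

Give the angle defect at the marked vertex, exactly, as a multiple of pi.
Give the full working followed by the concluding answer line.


Sum of corner angles at P4: pi
defect = 2*pi - pi

Answer: defect(P4) = pi


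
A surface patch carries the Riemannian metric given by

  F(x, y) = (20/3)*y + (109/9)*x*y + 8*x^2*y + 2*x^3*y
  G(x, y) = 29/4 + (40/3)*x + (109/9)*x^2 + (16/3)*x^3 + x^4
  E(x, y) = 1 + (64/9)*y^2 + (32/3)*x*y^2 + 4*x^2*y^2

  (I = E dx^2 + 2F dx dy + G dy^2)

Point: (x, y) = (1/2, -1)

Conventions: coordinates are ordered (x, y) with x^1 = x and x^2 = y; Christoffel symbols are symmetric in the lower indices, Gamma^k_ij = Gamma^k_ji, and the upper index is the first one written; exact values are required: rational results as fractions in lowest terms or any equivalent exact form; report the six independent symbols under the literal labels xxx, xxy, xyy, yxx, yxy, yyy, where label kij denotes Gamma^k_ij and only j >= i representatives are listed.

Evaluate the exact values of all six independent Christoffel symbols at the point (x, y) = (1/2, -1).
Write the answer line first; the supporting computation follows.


Answer: Gamma_xxx = 1056/4481, Gamma_xxy = -1936/4481, Gamma_xyy = 0, Gamma_yxx = -1176/4481, Gamma_yxy = 2156/4481, Gamma_yyy = 0

E = 130/9, F = -539/36, G = 2545/144 at the point
E_x = 44/3, E_y = -242/9, F_x = -389/18, F_y = 539/36, G_x = 539/18, G_y = 0
EG - F^2 = 4481/144;  g^inv = (144/4481) * [[2545/144, 539/36], [539/36, 130/9]]
first-kind symbols [ij,l] = (1/2)(d_i g_jl + d_j g_il - d_l g_ij): [xx,x] = E_x/2 = 22/3, [xx,y] = F_x - E_y/2 = -49/6, [xy,x] = E_y/2 = -121/9, [xy,y] = G_x/2 = 539/36, [yy,x] = F_y - G_x/2 = 0, [yy,y] = G_y/2 = 0
Gamma^x_ij = (G*[ij,x] - F*[ij,y])/(EG - F^2), Gamma^y_ij = (E*[ij,y] - F*[ij,x])/(EG - F^2)


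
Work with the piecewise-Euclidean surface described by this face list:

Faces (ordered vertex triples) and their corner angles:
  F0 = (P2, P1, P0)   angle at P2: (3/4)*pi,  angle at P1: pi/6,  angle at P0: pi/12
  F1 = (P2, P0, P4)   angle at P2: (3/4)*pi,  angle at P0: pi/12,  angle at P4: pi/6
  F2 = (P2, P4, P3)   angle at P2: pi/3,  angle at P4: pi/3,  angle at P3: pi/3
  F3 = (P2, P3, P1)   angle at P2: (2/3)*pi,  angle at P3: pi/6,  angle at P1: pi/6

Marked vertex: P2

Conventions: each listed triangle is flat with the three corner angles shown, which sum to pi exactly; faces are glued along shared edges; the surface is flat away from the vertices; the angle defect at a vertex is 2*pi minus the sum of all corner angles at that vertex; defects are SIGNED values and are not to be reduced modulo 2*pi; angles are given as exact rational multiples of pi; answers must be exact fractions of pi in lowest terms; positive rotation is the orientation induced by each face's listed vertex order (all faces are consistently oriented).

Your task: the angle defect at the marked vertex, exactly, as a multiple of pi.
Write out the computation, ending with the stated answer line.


Sum of corner angles at P2: (5/2)*pi
defect = 2*pi - (5/2)*pi

Answer: defect(P2) = -pi/2


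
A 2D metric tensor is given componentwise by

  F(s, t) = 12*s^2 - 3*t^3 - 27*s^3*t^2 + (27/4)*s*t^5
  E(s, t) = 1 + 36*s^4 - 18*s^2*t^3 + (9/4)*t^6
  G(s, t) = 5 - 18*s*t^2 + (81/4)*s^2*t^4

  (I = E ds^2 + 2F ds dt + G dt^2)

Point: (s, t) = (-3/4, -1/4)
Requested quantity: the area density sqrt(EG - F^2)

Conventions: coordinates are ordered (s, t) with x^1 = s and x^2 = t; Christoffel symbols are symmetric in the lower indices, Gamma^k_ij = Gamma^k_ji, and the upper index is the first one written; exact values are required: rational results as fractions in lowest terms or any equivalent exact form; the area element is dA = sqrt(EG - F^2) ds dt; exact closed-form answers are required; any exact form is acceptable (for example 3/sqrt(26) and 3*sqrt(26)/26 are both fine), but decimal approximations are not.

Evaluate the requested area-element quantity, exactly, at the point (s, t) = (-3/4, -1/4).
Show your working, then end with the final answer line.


E = 205609/16384, F = 123105/16384, G = 96473/16384; EG - F^2 = 142849/8192

Answer: sqrt(EG - F^2) = sqrt(285698)/128


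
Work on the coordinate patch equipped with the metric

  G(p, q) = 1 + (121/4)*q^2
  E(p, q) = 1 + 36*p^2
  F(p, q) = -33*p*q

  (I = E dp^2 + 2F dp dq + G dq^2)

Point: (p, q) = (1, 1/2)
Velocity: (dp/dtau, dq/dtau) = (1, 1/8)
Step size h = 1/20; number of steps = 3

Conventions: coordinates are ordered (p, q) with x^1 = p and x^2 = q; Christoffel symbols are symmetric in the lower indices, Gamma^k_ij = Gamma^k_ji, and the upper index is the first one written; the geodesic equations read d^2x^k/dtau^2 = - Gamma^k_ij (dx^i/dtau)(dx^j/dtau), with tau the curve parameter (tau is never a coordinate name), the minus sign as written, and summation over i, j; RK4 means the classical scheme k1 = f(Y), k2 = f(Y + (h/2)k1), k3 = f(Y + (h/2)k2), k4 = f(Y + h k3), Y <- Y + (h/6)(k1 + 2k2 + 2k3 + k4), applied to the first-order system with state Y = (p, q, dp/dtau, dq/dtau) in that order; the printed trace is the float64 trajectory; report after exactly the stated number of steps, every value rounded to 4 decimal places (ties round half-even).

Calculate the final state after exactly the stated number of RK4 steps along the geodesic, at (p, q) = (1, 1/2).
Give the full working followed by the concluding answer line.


f(Y) = (dp/dtau, dq/dtau, -Gamma^p_ij Y'^i Y'^j, -Gamma^q_ij Y'^i Y'^j) with the Gammas evaluated at the stage position; h = 0.050000; intermediate values shown to 6 dp
step 0: p = 1.0000, q = 0.5000, dp/dtau = 1.0000, dq/dtau = 0.1250
step 1:
  k1: at (p, q) = (1.000000, 0.500000), (dp/dtau, dq/dtau) = (1.000000, 0.125000); Gamma_ppp = 0.807854, Gamma_ppq = 0.000000, Gamma_pqq = -0.740533, Gamma_qpp = -0.370266, Gamma_qpq = 0.000000, Gamma_qqq = 0.339411; k1 = (1.000000, 0.125000, -0.796283, 0.364963)
  k2: at (p, q) = (1.025000, 0.503125), (dp/dtau, dq/dtau) = (0.980093, 0.134124); Gamma_ppp = 0.793893, Gamma_ppq = 0.000000, Gamma_pqq = -0.727735, Gamma_qpp = -0.357211, Gamma_qpq = 0.000000, Gamma_qqq = 0.327444; k2 = (0.980093, 0.134124, -0.749508, 0.337240)
  k3: at (p, q) = (1.024502, 0.503353), (dp/dtau, dq/dtau) = (0.981262, 0.133431); Gamma_ppp = 0.794016, Gamma_ppq = 0.000000, Gamma_pqq = -0.727848, Gamma_qpp = -0.357602, Gamma_qpq = 0.000000, Gamma_qqq = 0.327802; k3 = (0.981262, 0.133431, -0.751580, 0.338491)
  k4: at (p, q) = (1.049063, 0.506672), (dp/dtau, dq/dtau) = (0.962421, 0.141925); Gamma_ppp = 0.780539, Gamma_ppq = 0.000000, Gamma_pqq = -0.715494, Gamma_qpp = -0.345566, Gamma_qpq = 0.000000, Gamma_qqq = 0.316769; k4 = (0.962421, 0.141925, -0.708566, 0.313701)
  Y <- Y + (h/6)(k1 + 2k2 + 2k3 + k4): p = 1.0490, q = 0.5067, dp/dtau = 0.9624, dq/dtau = 0.1419
step 2:
  k1: at (p, q) = (1.049043, 0.506684), (dp/dtau, dq/dtau) = (0.962441, 0.141918); Gamma_ppp = 0.780543, Gamma_ppq = 0.000000, Gamma_pqq = -0.715497, Gamma_qpp = -0.345583, Gamma_qpq = 0.000000, Gamma_qqq = 0.316784; k1 = (0.962441, 0.141918, -0.708601, 0.313731)
  k2: at (p, q) = (1.073104, 0.510232), (dp/dtau, dq/dtau) = (0.944726, 0.149761); Gamma_ppp = 0.767553, Gamma_ppq = 0.000000, Gamma_pqq = -0.703590, Gamma_qpp = -0.334538, Gamma_qpq = 0.000000, Gamma_qqq = 0.306660; k2 = (0.944726, 0.149761, -0.669267, 0.291700)
  k3: at (p, q) = (1.072661, 0.510428), (dp/dtau, dq/dtau) = (0.945710, 0.149210); Gamma_ppp = 0.767666, Gamma_ppq = 0.000000, Gamma_pqq = -0.703694, Gamma_qpp = -0.334854, Gamma_qpq = 0.000000, Gamma_qqq = 0.306949; k3 = (0.945710, 0.149210, -0.670908, 0.292648)
  k4: at (p, q) = (1.096328, 0.514144), (dp/dtau, dq/dtau) = (0.928896, 0.156550); Gamma_ppp = 0.755132, Gamma_ppq = 0.000000, Gamma_pqq = -0.692205, Gamma_qpp = -0.324623, Gamma_qpq = 0.000000, Gamma_qqq = 0.297571; k4 = (0.928896, 0.156550, -0.634600, 0.272807)
  Y <- Y + (h/6)(k1 + 2k2 + 2k3 + k4): p = 1.0963, q = 0.5142, dp/dtau = 0.9289, dq/dtau = 0.1565
step 3:
  k1: at (p, q) = (1.096311, 0.514154), (dp/dtau, dq/dtau) = (0.928912, 0.156545); Gamma_ppp = 0.755136, Gamma_ppq = 0.000000, Gamma_pqq = -0.692208, Gamma_qpp = -0.324635, Gamma_qpq = 0.000000, Gamma_qqq = 0.297582; k1 = (0.928912, 0.156545, -0.634626, 0.272828)
  k2: at (p, q) = (1.119534, 0.518067), (dp/dtau, dq/dtau) = (0.913046, 0.163365); Gamma_ppp = 0.743057, Gamma_ppq = 0.000000, Gamma_pqq = -0.681136, Gamma_qpp = -0.315197, Gamma_qpq = 0.000000, Gamma_qqq = 0.288931; k2 = (0.913046, 0.163365, -0.601274, 0.255054)
  k3: at (p, q) = (1.119137, 0.518238), (dp/dtau, dq/dtau) = (0.913880, 0.162921); Gamma_ppp = 0.743159, Gamma_ppq = 0.000000, Gamma_pqq = -0.681229, Gamma_qpp = -0.315456, Gamma_qpq = 0.000000, Gamma_qqq = 0.289168; k3 = (0.913880, 0.162921, -0.602587, 0.255786)
  k4: at (p, q) = (1.142005, 0.522300), (dp/dtau, dq/dtau) = (0.898783, 0.169334); Gamma_ppp = 0.731502, Gamma_ppq = 0.000000, Gamma_pqq = -0.670543, Gamma_qpp = -0.306675, Gamma_qpq = 0.000000, Gamma_qqq = 0.281119; k4 = (0.898783, 0.169334, -0.571687, 0.239674)
  Y <- Y + (h/6)(k1 + 2k2 + 2k3 + k4): p = 1.1420, q = 0.5223, dp/dtau = 0.8988, dq/dtau = 0.1693

Answer: p = 1.1420, q = 0.5223, dp/dtau = 0.8988, dq/dtau = 0.1693


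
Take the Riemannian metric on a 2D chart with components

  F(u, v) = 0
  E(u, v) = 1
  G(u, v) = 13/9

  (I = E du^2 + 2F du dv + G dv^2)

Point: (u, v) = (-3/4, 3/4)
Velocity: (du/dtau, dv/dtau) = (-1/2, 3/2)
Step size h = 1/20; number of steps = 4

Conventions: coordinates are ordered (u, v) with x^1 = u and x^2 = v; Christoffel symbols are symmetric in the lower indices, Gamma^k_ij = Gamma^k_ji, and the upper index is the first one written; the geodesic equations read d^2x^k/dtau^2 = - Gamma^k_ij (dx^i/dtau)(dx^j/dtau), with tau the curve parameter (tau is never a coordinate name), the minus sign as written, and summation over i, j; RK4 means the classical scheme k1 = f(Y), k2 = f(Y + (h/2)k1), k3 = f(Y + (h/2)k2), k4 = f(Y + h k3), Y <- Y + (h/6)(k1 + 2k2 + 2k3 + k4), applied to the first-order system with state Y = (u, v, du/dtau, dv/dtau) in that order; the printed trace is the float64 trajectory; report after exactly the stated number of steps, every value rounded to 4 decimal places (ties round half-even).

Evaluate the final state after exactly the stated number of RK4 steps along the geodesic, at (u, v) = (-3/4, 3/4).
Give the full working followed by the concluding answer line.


f(Y) = (du/dtau, dv/dtau, -Gamma^u_ij Y'^i Y'^j, -Gamma^v_ij Y'^i Y'^j) with the Gammas evaluated at the stage position; h = 0.050000; intermediate values shown to 6 dp
step 0: u = -0.7500, v = 0.7500, du/dtau = -0.5000, dv/dtau = 1.5000
step 1:
  k1: at (u, v) = (-0.750000, 0.750000), (du/dtau, dv/dtau) = (-0.500000, 1.500000); Gamma_uuu = 0.000000, Gamma_uuv = 0.000000, Gamma_uvv = 0.000000, Gamma_vuu = 0.000000, Gamma_vuv = 0.000000, Gamma_vvv = 0.000000; k1 = (-0.500000, 1.500000, 0.000000, 0.000000)
  k2: at (u, v) = (-0.762500, 0.787500), (du/dtau, dv/dtau) = (-0.500000, 1.500000); Gamma_uuu = 0.000000, Gamma_uuv = 0.000000, Gamma_uvv = 0.000000, Gamma_vuu = 0.000000, Gamma_vuv = 0.000000, Gamma_vvv = 0.000000; k2 = (-0.500000, 1.500000, 0.000000, 0.000000)
  k3: at (u, v) = (-0.762500, 0.787500), (du/dtau, dv/dtau) = (-0.500000, 1.500000); Gamma_uuu = 0.000000, Gamma_uuv = 0.000000, Gamma_uvv = 0.000000, Gamma_vuu = 0.000000, Gamma_vuv = 0.000000, Gamma_vvv = 0.000000; k3 = (-0.500000, 1.500000, 0.000000, 0.000000)
  k4: at (u, v) = (-0.775000, 0.825000), (du/dtau, dv/dtau) = (-0.500000, 1.500000); Gamma_uuu = 0.000000, Gamma_uuv = 0.000000, Gamma_uvv = 0.000000, Gamma_vuu = 0.000000, Gamma_vuv = 0.000000, Gamma_vvv = 0.000000; k4 = (-0.500000, 1.500000, 0.000000, 0.000000)
  Y <- Y + (h/6)(k1 + 2k2 + 2k3 + k4): u = -0.7750, v = 0.8250, du/dtau = -0.5000, dv/dtau = 1.5000
step 2:
  k1: at (u, v) = (-0.775000, 0.825000), (du/dtau, dv/dtau) = (-0.500000, 1.500000); Gamma_uuu = 0.000000, Gamma_uuv = 0.000000, Gamma_uvv = 0.000000, Gamma_vuu = 0.000000, Gamma_vuv = 0.000000, Gamma_vvv = 0.000000; k1 = (-0.500000, 1.500000, 0.000000, 0.000000)
  k2: at (u, v) = (-0.787500, 0.862500), (du/dtau, dv/dtau) = (-0.500000, 1.500000); Gamma_uuu = 0.000000, Gamma_uuv = 0.000000, Gamma_uvv = 0.000000, Gamma_vuu = 0.000000, Gamma_vuv = 0.000000, Gamma_vvv = 0.000000; k2 = (-0.500000, 1.500000, 0.000000, 0.000000)
  k3: at (u, v) = (-0.787500, 0.862500), (du/dtau, dv/dtau) = (-0.500000, 1.500000); Gamma_uuu = 0.000000, Gamma_uuv = 0.000000, Gamma_uvv = 0.000000, Gamma_vuu = 0.000000, Gamma_vuv = 0.000000, Gamma_vvv = 0.000000; k3 = (-0.500000, 1.500000, 0.000000, 0.000000)
  k4: at (u, v) = (-0.800000, 0.900000), (du/dtau, dv/dtau) = (-0.500000, 1.500000); Gamma_uuu = 0.000000, Gamma_uuv = 0.000000, Gamma_uvv = 0.000000, Gamma_vuu = 0.000000, Gamma_vuv = 0.000000, Gamma_vvv = 0.000000; k4 = (-0.500000, 1.500000, 0.000000, 0.000000)
  Y <- Y + (h/6)(k1 + 2k2 + 2k3 + k4): u = -0.8000, v = 0.9000, du/dtau = -0.5000, dv/dtau = 1.5000
step 3:
  k1: at (u, v) = (-0.800000, 0.900000), (du/dtau, dv/dtau) = (-0.500000, 1.500000); Gamma_uuu = 0.000000, Gamma_uuv = 0.000000, Gamma_uvv = 0.000000, Gamma_vuu = 0.000000, Gamma_vuv = 0.000000, Gamma_vvv = 0.000000; k1 = (-0.500000, 1.500000, 0.000000, 0.000000)
  k2: at (u, v) = (-0.812500, 0.937500), (du/dtau, dv/dtau) = (-0.500000, 1.500000); Gamma_uuu = 0.000000, Gamma_uuv = 0.000000, Gamma_uvv = 0.000000, Gamma_vuu = 0.000000, Gamma_vuv = 0.000000, Gamma_vvv = 0.000000; k2 = (-0.500000, 1.500000, 0.000000, 0.000000)
  k3: at (u, v) = (-0.812500, 0.937500), (du/dtau, dv/dtau) = (-0.500000, 1.500000); Gamma_uuu = 0.000000, Gamma_uuv = 0.000000, Gamma_uvv = 0.000000, Gamma_vuu = 0.000000, Gamma_vuv = 0.000000, Gamma_vvv = 0.000000; k3 = (-0.500000, 1.500000, 0.000000, 0.000000)
  k4: at (u, v) = (-0.825000, 0.975000), (du/dtau, dv/dtau) = (-0.500000, 1.500000); Gamma_uuu = 0.000000, Gamma_uuv = 0.000000, Gamma_uvv = 0.000000, Gamma_vuu = 0.000000, Gamma_vuv = 0.000000, Gamma_vvv = 0.000000; k4 = (-0.500000, 1.500000, 0.000000, 0.000000)
  Y <- Y + (h/6)(k1 + 2k2 + 2k3 + k4): u = -0.8250, v = 0.9750, du/dtau = -0.5000, dv/dtau = 1.5000
step 4:
  k1: at (u, v) = (-0.825000, 0.975000), (du/dtau, dv/dtau) = (-0.500000, 1.500000); Gamma_uuu = 0.000000, Gamma_uuv = 0.000000, Gamma_uvv = 0.000000, Gamma_vuu = 0.000000, Gamma_vuv = 0.000000, Gamma_vvv = 0.000000; k1 = (-0.500000, 1.500000, 0.000000, 0.000000)
  k2: at (u, v) = (-0.837500, 1.012500), (du/dtau, dv/dtau) = (-0.500000, 1.500000); Gamma_uuu = 0.000000, Gamma_uuv = 0.000000, Gamma_uvv = 0.000000, Gamma_vuu = 0.000000, Gamma_vuv = 0.000000, Gamma_vvv = 0.000000; k2 = (-0.500000, 1.500000, 0.000000, 0.000000)
  k3: at (u, v) = (-0.837500, 1.012500), (du/dtau, dv/dtau) = (-0.500000, 1.500000); Gamma_uuu = 0.000000, Gamma_uuv = 0.000000, Gamma_uvv = 0.000000, Gamma_vuu = 0.000000, Gamma_vuv = 0.000000, Gamma_vvv = 0.000000; k3 = (-0.500000, 1.500000, 0.000000, 0.000000)
  k4: at (u, v) = (-0.850000, 1.050000), (du/dtau, dv/dtau) = (-0.500000, 1.500000); Gamma_uuu = 0.000000, Gamma_uuv = 0.000000, Gamma_uvv = 0.000000, Gamma_vuu = 0.000000, Gamma_vuv = 0.000000, Gamma_vvv = 0.000000; k4 = (-0.500000, 1.500000, 0.000000, 0.000000)
  Y <- Y + (h/6)(k1 + 2k2 + 2k3 + k4): u = -0.8500, v = 1.0500, du/dtau = -0.5000, dv/dtau = 1.5000

Answer: u = -0.8500, v = 1.0500, du/dtau = -0.5000, dv/dtau = 1.5000


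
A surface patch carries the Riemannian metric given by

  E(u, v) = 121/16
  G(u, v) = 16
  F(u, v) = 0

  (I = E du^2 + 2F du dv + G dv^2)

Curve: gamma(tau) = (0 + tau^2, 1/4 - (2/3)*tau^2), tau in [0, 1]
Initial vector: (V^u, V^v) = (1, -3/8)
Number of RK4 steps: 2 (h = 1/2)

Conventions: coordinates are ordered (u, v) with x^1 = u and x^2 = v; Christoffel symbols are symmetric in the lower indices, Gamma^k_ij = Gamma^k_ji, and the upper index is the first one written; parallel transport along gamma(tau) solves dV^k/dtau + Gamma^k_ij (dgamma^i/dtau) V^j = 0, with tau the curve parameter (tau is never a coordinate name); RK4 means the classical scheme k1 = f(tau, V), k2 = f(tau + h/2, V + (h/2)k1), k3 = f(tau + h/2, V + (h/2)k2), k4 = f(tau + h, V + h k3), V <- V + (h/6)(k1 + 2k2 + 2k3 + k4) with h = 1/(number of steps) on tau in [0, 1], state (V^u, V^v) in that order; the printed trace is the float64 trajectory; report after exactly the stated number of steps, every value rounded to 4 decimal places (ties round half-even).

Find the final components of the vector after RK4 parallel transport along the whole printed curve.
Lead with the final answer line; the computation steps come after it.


Answer: V^u = 1.0000, V^v = -0.3750

gamma'(tau) = (2*tau, -(4/3)*tau); f(tau, V)^k = -Gamma^k_ij(gamma(tau)) gamma'^i(tau) V^j; h = 1/2; intermediate values shown to 6 dp
curve data and Christoffel symbols at the stage parameters:
  tau = 0.000000: gamma = (0.000000, 0.250000), gamma' = (0.000000, 0.000000); Gamma_uuu = 0.000000, Gamma_uuv = 0.000000, Gamma_uvv = 0.000000, Gamma_vuu = 0.000000, Gamma_vuv = 0.000000, Gamma_vvv = 0.000000
  tau = 0.250000: gamma = (0.062500, 0.208333), gamma' = (0.500000, -0.333333); Gamma_uuu = 0.000000, Gamma_uuv = 0.000000, Gamma_uvv = 0.000000, Gamma_vuu = 0.000000, Gamma_vuv = 0.000000, Gamma_vvv = 0.000000
  tau = 0.500000: gamma = (0.250000, 0.083333), gamma' = (1.000000, -0.666667); Gamma_uuu = 0.000000, Gamma_uuv = 0.000000, Gamma_uvv = 0.000000, Gamma_vuu = 0.000000, Gamma_vuv = 0.000000, Gamma_vvv = 0.000000
  tau = 0.750000: gamma = (0.562500, -0.125000), gamma' = (1.500000, -1.000000); Gamma_uuu = 0.000000, Gamma_uuv = 0.000000, Gamma_uvv = 0.000000, Gamma_vuu = 0.000000, Gamma_vuv = 0.000000, Gamma_vvv = 0.000000
  tau = 1.000000: gamma = (1.000000, -0.416667), gamma' = (2.000000, -1.333333); Gamma_uuu = 0.000000, Gamma_uuv = 0.000000, Gamma_uvv = 0.000000, Gamma_vuu = 0.000000, Gamma_vuv = 0.000000, Gamma_vvv = 0.000000
step 0: V^u = 1.0000, V^v = -0.3750
step 1: k1 = (0.000000, 0.000000), k2 = (0.000000, 0.000000), k3 = (0.000000, 0.000000), k4 = (0.000000, 0.000000); V <- V + (h/6)(k1 + 2k2 + 2k3 + k4): V^u = 1.0000, V^v = -0.3750
step 2: k1 = (0.000000, 0.000000), k2 = (0.000000, 0.000000), k3 = (0.000000, 0.000000), k4 = (0.000000, 0.000000); V <- V + (h/6)(k1 + 2k2 + 2k3 + k4): V^u = 1.0000, V^v = -0.3750


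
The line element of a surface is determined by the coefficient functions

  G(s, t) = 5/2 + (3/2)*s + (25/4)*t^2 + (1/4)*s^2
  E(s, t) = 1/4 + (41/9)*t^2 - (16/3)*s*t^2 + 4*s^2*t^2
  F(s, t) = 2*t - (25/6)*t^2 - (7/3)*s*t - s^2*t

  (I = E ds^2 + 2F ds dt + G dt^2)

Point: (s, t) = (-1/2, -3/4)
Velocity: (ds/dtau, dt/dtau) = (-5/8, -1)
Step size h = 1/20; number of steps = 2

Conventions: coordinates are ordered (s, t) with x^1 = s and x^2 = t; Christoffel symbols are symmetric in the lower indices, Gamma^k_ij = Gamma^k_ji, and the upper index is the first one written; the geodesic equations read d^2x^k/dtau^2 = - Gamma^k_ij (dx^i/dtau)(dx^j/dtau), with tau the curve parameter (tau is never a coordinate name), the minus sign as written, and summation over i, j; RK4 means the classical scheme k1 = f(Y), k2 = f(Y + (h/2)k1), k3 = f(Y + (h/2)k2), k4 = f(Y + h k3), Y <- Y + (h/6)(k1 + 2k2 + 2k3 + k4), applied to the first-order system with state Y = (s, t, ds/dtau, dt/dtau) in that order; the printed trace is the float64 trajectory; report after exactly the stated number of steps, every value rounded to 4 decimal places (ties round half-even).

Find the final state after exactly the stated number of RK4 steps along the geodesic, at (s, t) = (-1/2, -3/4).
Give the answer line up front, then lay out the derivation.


Answer: s = -0.5571, t = -0.8443, ds/dtau = -0.5204, dt/dtau = -0.8878

f(Y) = (ds/dtau, dt/dtau, -Gamma^s_ij Y'^i Y'^j, -Gamma^t_ij Y'^i Y'^j) with the Gammas evaluated at the stage position; h = 0.050000; intermediate values shown to 6 dp
step 0: s = -0.5000, t = -0.7500, ds/dtau = -0.6250, dt/dtau = -1.0000
step 1:
  k1: at (s, t) = (-0.500000, -0.750000), (ds/dtau, dt/dtau) = (-0.625000, -1.000000); Gamma_sss = 3.396974, Gamma_sst = -5.516837, Gamma_stt = 4.459597, Gamma_tss = 4.233985, Gamma_tst = -4.574436, Gamma_ttt = 2.912854; k1 = (-0.625000, -1.000000, 1.109507, 1.151291)
  k2: at (s, t) = (-0.515625, -0.775000), (ds/dtau, dt/dtau) = (-0.597262, -0.971218); Gamma_sss = 3.119944, Gamma_sst = -5.133139, Gamma_stt = 3.969044, Gamma_tss = 4.039213, Gamma_tst = -4.310499, Gamma_ttt = 2.546311; k2 = (-0.597262, -0.971218, 1.098368, 1.158077)
  k3: at (s, t) = (-0.514932, -0.774280), (ds/dtau, dt/dtau) = (-0.597541, -0.971048); Gamma_sss = 3.128559, Gamma_sst = -5.145588, Gamma_stt = 3.984931, Gamma_tss = 4.044905, Gamma_tst = -4.319029, Gamma_ttt = 2.558267; k3 = (-0.597541, -0.971048, 1.096764, 1.155622)
  k4: at (s, t) = (-0.529877, -0.798552), (ds/dtau, dt/dtau) = (-0.570162, -0.942219); Gamma_sss = 2.875087, Gamma_sst = -4.796670, Gamma_stt = 3.563616, Gamma_tss = 3.859354, Gamma_tst = -4.070272, Gamma_ttt = 2.237240; k4 = (-0.570162, -0.942219, 1.055367, 1.132455)
  Y <- Y + (h/6)(k1 + 2k2 + 2k3 + k4): s = -0.5299, t = -0.7986, ds/dtau = -0.5704, dt/dtau = -0.9424
step 2:
  k1: at (s, t) = (-0.529873, -0.798556), (ds/dtau, dt/dtau) = (-0.570374, -0.942407); Gamma_sss = 2.875068, Gamma_sst = -4.796659, Gamma_stt = 3.563614, Gamma_tss = 3.859328, Gamma_tst = -4.070259, Gamma_ttt = 2.237237; k1 = (-0.570374, -0.942407, 1.056350, 1.133226)
  k2: at (s, t) = (-0.544132, -0.822116), (ds/dtau, dt/dtau) = (-0.543965, -0.914076); Gamma_sss = 2.645979, Gamma_sst = -4.482847, Gamma_stt = 3.203938, Gamma_tss = 3.685717, Gamma_tst = -3.839696, Gamma_ttt = 1.958683; k2 = (-0.543965, -0.914076, 0.998029, 1.091244)
  k3: at (s, t) = (-0.543472, -0.821408), (ds/dtau, dt/dtau) = (-0.545423, -0.915126); Gamma_sss = 2.653313, Gamma_sst = -4.493376, Gamma_stt = 3.216102, Gamma_tss = 3.690903, Gamma_tst = -3.847353, Gamma_ttt = 1.968144; k3 = (-0.545423, -0.915126, 1.002899, 1.094439)
  k4: at (s, t) = (-0.557144, -0.844313), (ds/dtau, dt/dtau) = (-0.520229, -0.887685); Gamma_sss = 2.446456, Gamma_sst = -4.210929, Gamma_stt = 2.906499, Gamma_tss = 3.529702, Gamma_tst = -3.634799, Gamma_ttt = 1.725363; k4 = (-0.520229, -0.887685, 0.936828, 1.042265)
  Y <- Y + (h/6)(k1 + 2k2 + 2k3 + k4): s = -0.5571, t = -0.8443, ds/dtau = -0.5204, dt/dtau = -0.8878


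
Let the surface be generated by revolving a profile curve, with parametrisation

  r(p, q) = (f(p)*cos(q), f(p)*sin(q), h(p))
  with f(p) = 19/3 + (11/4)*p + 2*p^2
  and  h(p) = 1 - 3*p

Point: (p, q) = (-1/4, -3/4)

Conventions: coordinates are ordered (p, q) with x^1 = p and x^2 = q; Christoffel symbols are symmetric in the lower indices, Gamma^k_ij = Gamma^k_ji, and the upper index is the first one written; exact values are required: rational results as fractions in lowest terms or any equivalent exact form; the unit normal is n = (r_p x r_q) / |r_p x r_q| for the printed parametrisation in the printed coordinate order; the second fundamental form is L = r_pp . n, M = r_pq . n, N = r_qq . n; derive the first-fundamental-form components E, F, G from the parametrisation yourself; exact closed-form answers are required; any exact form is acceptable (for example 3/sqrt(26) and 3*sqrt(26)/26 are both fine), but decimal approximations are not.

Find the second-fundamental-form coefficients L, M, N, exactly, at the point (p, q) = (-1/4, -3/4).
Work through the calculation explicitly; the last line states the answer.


f = 277/48, f' = 7/4, f'' = 4, h' = -3, h'' = 0
E = 193/16, F = 0, G = 76729/2304; answer radicand W^2 = 193/16
unnormalised second-form numerators: l = 12, m = 0, n = -277/16; L = l/sqrt(193/16), and similarly M = m/sqrt(W^2), N = n/sqrt(W^2)

Answer: L = 48*sqrt(193)/193, M = 0, N = -277*sqrt(193)/772


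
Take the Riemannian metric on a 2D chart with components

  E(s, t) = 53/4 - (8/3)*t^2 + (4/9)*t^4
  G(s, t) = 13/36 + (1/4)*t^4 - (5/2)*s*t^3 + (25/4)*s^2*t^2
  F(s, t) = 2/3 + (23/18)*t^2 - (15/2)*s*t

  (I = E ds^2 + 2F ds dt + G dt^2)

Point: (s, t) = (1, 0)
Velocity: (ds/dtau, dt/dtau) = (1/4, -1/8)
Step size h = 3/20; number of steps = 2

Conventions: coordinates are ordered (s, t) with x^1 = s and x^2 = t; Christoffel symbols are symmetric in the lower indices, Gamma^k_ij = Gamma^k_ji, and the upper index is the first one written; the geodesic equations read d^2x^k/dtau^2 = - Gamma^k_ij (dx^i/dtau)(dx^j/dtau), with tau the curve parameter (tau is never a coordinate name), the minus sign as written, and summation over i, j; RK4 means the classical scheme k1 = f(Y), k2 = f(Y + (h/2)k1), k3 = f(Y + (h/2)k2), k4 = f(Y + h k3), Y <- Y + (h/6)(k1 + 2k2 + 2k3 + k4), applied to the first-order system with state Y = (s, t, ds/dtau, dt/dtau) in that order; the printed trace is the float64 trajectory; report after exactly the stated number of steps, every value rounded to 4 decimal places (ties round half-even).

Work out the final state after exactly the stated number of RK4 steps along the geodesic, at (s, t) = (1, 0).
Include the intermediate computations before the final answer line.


f(Y) = (ds/dtau, dt/dtau, -Gamma^s_ij Y'^i Y'^j, -Gamma^t_ij Y'^i Y'^j) with the Gammas evaluated at the stage position; h = 0.150000; intermediate values shown to 6 dp
step 0: s = 1.0000, t = 0.0000, ds/dtau = 0.2500, dt/dtau = -0.1250
step 1:
  k1: at (s, t) = (1.000000, 0.000000), (ds/dtau, dt/dtau) = (0.250000, -0.125000); Gamma_sss = 0.000000, Gamma_sst = 0.000000, Gamma_stt = -0.624000, Gamma_tss = 0.000000, Gamma_tst = 0.000000, Gamma_ttt = 1.152000; k1 = (0.250000, -0.125000, 0.009750, -0.018000)
  k2: at (s, t) = (1.018750, -0.009375), (ds/dtau, dt/dtau) = (0.250731, -0.126350); Gamma_sss = -0.007878, Gamma_sst = 0.002032, Gamma_stt = -0.642153, Gamma_tss = 0.141369, Gamma_tst = -0.002597, Gamma_ttt = 1.141949; k2 = (0.250731, -0.126350, 0.010876, -0.027282)
  k3: at (s, t) = (1.018805, -0.009476), (ds/dtau, dt/dtau) = (0.250816, -0.127046); Gamma_sss = -0.007974, Gamma_sst = 0.002053, Gamma_stt = -0.642255, Gamma_tss = 0.142929, Gamma_tst = -0.002612, Gamma_ttt = 1.141649; k3 = (0.250816, -0.127046, 0.010999, -0.027585)
  k4: at (s, t) = (1.037622, -0.019057), (ds/dtau, dt/dtau) = (0.251650, -0.129138); Gamma_sss = -0.018091, Gamma_sst = 0.003985, Gamma_stt = -0.660451, Gamma_tss = 0.293934, Gamma_tst = -0.002436, Gamma_ttt = 1.124676; k4 = (0.251650, -0.129138, 0.012419, -0.037528)
  Y <- Y + (h/6)(k1 + 2k2 + 2k3 + k4): s = 1.0376, t = -0.0190, ds/dtau = 0.2516, dt/dtau = -0.1291
step 2:
  k1: at (s, t) = (1.037619, -0.019023), (ds/dtau, dt/dtau) = (0.251648, -0.129132); Gamma_sss = -0.018051, Gamma_sst = 0.003979, Gamma_stt = -0.660427, Gamma_tss = 0.293392, Gamma_tst = -0.002442, Gamma_ttt = 1.124809; k1 = (0.251648, -0.129132, 0.012414, -0.037494)
  k2: at (s, t) = (1.056492, -0.028708), (ds/dtau, dt/dtau) = (0.252579, -0.131944); Gamma_sss = -0.030602, Gamma_sst = 0.005711, Gamma_stt = -0.678424, Gamma_tss = 0.452880, Gamma_tst = 0.000979, Gamma_ttt = 1.100430; k2 = (0.252579, -0.131944, 0.014144, -0.047984)
  k3: at (s, t) = (1.056562, -0.028919), (ds/dtau, dt/dtau) = (0.252709, -0.132730); Gamma_sss = -0.030900, Gamma_sst = 0.005746, Gamma_stt = -0.678591, Gamma_tss = 0.456421, Gamma_tst = 0.001088, Gamma_ttt = 1.099510; k3 = (0.252709, -0.132730, 0.014314, -0.048445)
  k4: at (s, t) = (1.075525, -0.038933), (ds/dtau, dt/dtau) = (0.253795, -0.136398); Gamma_sss = -0.046650, Gamma_sst = 0.007198, Gamma_stt = -0.696303, Gamma_tss = 0.628829, Gamma_tst = 0.008568, Gamma_ttt = 1.065496; k4 = (0.253795, -0.136398, 0.016458, -0.059734)
  Y <- Y + (h/6)(k1 + 2k2 + 2k3 + k4): s = 1.0755, t = -0.0389, ds/dtau = 0.2538, dt/dtau = -0.1364

Answer: s = 1.0755, t = -0.0389, ds/dtau = 0.2538, dt/dtau = -0.1364


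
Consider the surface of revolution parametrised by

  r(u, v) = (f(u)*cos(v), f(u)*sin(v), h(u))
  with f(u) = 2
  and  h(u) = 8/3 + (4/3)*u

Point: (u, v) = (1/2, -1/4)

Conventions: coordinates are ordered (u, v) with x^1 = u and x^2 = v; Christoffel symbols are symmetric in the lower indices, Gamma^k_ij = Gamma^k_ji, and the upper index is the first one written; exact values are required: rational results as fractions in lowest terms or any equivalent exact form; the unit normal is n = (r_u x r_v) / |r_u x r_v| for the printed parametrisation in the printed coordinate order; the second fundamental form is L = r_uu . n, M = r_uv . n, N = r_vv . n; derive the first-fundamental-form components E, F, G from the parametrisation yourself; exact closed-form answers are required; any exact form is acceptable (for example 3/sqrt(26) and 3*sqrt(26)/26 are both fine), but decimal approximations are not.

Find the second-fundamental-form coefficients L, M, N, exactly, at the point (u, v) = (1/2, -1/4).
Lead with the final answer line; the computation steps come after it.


Answer: L = 0, M = 0, N = 2

f = 2, f' = 0, f'' = 0, h' = 4/3, h'' = 0
E = 16/9, F = 0, G = 4; answer radicand W^2 = 16/9
unnormalised second-form numerators: l = 0, m = 0, n = 8/3; L = l/sqrt(16/9), and similarly M = m/sqrt(W^2), N = n/sqrt(W^2)


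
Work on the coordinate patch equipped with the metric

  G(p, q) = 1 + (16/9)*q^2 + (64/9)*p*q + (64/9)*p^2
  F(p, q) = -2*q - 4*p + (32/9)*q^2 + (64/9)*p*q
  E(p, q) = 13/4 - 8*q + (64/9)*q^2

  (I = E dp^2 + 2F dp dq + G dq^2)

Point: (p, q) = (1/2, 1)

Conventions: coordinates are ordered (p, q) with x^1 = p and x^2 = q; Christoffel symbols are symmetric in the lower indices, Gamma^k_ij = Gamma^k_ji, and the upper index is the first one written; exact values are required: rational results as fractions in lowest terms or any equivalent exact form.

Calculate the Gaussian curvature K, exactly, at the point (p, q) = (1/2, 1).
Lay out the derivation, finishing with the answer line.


E = 85/36, F = 28/9, G = 73/9, EG - F^2 = 341/36 at the point
E_p = 0, E_q = 56/9, F_p = 28/9, F_q = 26/3, G_p = 128/9, G_q = 64/9
E_qq = 128/9, F_pq = 64/9, G_pp = 128/9
Compute both Brioschi determinants and normalise by (EG - F^2)^2.
M1 = [[-E_qq/2 + F_pq - G_pp/2, E_p/2, F_p - E_q/2], [F_q - G_p/2, E, F], [G_q/2, F, G]] = [[-64/9, 0, 0], [14/9, 85/36, 28/9], [32/9, 28/9, 73/9]]; det M1 = -5456/81
M2 = [[0, E_q/2, G_p/2], [E_q/2, E, F], [G_p/2, F, G]] = [[0, 28/9, 64/9], [28/9, 85/36, 28/9], [64/9, 28/9, 73/9]]; det M2 = -4880/81
det M1 - det M2 = -64/9; K = -64/9 / (341/36)^2 = -9216/116281

Answer: K = -9216/116281


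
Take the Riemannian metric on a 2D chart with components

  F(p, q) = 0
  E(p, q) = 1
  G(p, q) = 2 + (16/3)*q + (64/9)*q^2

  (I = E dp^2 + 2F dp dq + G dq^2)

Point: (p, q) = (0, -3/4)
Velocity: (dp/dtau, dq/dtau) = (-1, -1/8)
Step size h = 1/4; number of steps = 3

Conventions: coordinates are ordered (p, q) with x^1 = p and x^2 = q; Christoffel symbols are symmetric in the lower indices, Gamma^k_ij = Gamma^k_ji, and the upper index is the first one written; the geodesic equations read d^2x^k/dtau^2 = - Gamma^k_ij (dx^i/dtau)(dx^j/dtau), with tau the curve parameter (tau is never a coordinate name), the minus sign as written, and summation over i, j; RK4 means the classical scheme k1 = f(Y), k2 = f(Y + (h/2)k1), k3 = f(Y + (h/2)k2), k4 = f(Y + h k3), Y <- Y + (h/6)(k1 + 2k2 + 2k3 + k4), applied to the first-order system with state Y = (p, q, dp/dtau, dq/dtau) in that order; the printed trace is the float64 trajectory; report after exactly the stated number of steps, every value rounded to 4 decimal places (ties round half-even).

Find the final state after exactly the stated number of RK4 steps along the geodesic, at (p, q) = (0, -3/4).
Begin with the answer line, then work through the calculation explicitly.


Answer: p = -0.7500, q = -0.8384, dp/dtau = -1.0000, dq/dtau = -0.1112

f(Y) = (dp/dtau, dq/dtau, -Gamma^p_ij Y'^i Y'^j, -Gamma^q_ij Y'^i Y'^j) with the Gammas evaluated at the stage position; h = 0.250000; intermediate values shown to 6 dp
step 0: p = 0.0000, q = -0.7500, dp/dtau = -1.0000, dq/dtau = -0.1250
step 1:
  k1: at (p, q) = (0.000000, -0.750000), (dp/dtau, dq/dtau) = (-1.000000, -0.125000); Gamma_ppp = 0.000000, Gamma_ppq = 0.000000, Gamma_pqq = 0.000000, Gamma_qpp = 0.000000, Gamma_qpq = 0.000000, Gamma_qqq = -1.333333; k1 = (-1.000000, -0.125000, 0.000000, 0.020833)
  k2: at (p, q) = (-0.125000, -0.765625), (dp/dtau, dq/dtau) = (-1.000000, -0.122396); Gamma_ppp = 0.000000, Gamma_ppq = 0.000000, Gamma_pqq = 0.000000, Gamma_qpp = 0.000000, Gamma_qpq = 0.000000, Gamma_qqq = -1.332223; k2 = (-1.000000, -0.122396, 0.000000, 0.019958)
  k3: at (p, q) = (-0.125000, -0.765299), (dp/dtau, dq/dtau) = (-1.000000, -0.122505); Gamma_ppp = 0.000000, Gamma_ppq = 0.000000, Gamma_pqq = 0.000000, Gamma_qpp = 0.000000, Gamma_qpq = 0.000000, Gamma_qqq = -1.332268; k3 = (-1.000000, -0.122505, 0.000000, 0.019994)
  k4: at (p, q) = (-0.250000, -0.780626), (dp/dtau, dq/dtau) = (-1.000000, -0.120001); Gamma_ppp = 0.000000, Gamma_ppq = 0.000000, Gamma_pqq = 0.000000, Gamma_qpp = 0.000000, Gamma_qpq = 0.000000, Gamma_qqq = -1.329235; k4 = (-1.000000, -0.120001, 0.000000, 0.019141)
  Y <- Y + (h/6)(k1 + 2k2 + 2k3 + k4): p = -0.2500, q = -0.7806, dp/dtau = -1.0000, dq/dtau = -0.1200
step 2:
  k1: at (p, q) = (-0.250000, -0.780617), (dp/dtau, dq/dtau) = (-1.000000, -0.120005); Gamma_ppp = 0.000000, Gamma_ppq = 0.000000, Gamma_pqq = 0.000000, Gamma_qpp = 0.000000, Gamma_qpq = 0.000000, Gamma_qqq = -1.329237; k1 = (-1.000000, -0.120005, 0.000000, 0.019143)
  k2: at (p, q) = (-0.375000, -0.795617), (dp/dtau, dq/dtau) = (-1.000000, -0.117612); Gamma_ppp = 0.000000, Gamma_ppq = 0.000000, Gamma_pqq = 0.000000, Gamma_qpp = 0.000000, Gamma_qpq = 0.000000, Gamma_qqq = -1.324596; k2 = (-1.000000, -0.117612, 0.000000, 0.018323)
  k3: at (p, q) = (-0.375000, -0.795318), (dp/dtau, dq/dtau) = (-1.000000, -0.117715); Gamma_ppp = 0.000000, Gamma_ppq = 0.000000, Gamma_pqq = 0.000000, Gamma_qpp = 0.000000, Gamma_qpq = 0.000000, Gamma_qqq = -1.324703; k3 = (-1.000000, -0.117715, 0.000000, 0.018356)
  k4: at (p, q) = (-0.500000, -0.810046), (dp/dtau, dq/dtau) = (-1.000000, -0.115416); Gamma_ppp = 0.000000, Gamma_ppq = 0.000000, Gamma_pqq = 0.000000, Gamma_qpp = 0.000000, Gamma_qpq = 0.000000, Gamma_qqq = -1.318761; k4 = (-1.000000, -0.115416, 0.000000, 0.017567)
  Y <- Y + (h/6)(k1 + 2k2 + 2k3 + k4): p = -0.5000, q = -0.8100, dp/dtau = -1.0000, dq/dtau = -0.1154
step 3:
  k1: at (p, q) = (-0.500000, -0.810037), (dp/dtau, dq/dtau) = (-1.000000, -0.115419); Gamma_ppp = 0.000000, Gamma_ppq = 0.000000, Gamma_pqq = 0.000000, Gamma_qpp = 0.000000, Gamma_qpq = 0.000000, Gamma_qqq = -1.318765; k1 = (-1.000000, -0.115419, 0.000000, 0.017568)
  k2: at (p, q) = (-0.625000, -0.824464), (dp/dtau, dq/dtau) = (-1.000000, -0.113223); Gamma_ppp = 0.000000, Gamma_ppq = 0.000000, Gamma_pqq = 0.000000, Gamma_qpp = 0.000000, Gamma_qpq = 0.000000, Gamma_qqq = -1.311756; k2 = (-1.000000, -0.113223, 0.000000, 0.016816)
  k3: at (p, q) = (-0.625000, -0.824189), (dp/dtau, dq/dtau) = (-1.000000, -0.113317); Gamma_ppp = 0.000000, Gamma_ppq = 0.000000, Gamma_pqq = 0.000000, Gamma_qpp = 0.000000, Gamma_qpq = 0.000000, Gamma_qqq = -1.311900; k3 = (-1.000000, -0.113317, 0.000000, 0.016846)
  k4: at (p, q) = (-0.750000, -0.838366), (dp/dtau, dq/dtau) = (-1.000000, -0.111208); Gamma_ppp = 0.000000, Gamma_ppq = 0.000000, Gamma_pqq = 0.000000, Gamma_qpp = 0.000000, Gamma_qpq = 0.000000, Gamma_qqq = -1.304033; k4 = (-1.000000, -0.111208, 0.000000, 0.016127)
  Y <- Y + (h/6)(k1 + 2k2 + 2k3 + k4): p = -0.7500, q = -0.8384, dp/dtau = -1.0000, dq/dtau = -0.1112
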